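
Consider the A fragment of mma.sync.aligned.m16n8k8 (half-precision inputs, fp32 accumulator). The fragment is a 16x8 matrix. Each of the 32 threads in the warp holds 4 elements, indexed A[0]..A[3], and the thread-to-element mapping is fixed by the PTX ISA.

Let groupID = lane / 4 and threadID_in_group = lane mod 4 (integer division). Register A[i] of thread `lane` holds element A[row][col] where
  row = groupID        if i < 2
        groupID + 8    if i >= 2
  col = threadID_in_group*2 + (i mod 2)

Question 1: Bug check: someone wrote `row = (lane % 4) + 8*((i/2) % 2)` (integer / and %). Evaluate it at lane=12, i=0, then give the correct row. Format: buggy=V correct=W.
`(lane % 4) + 8*((i/2) % 2)`[12,0]=>0
L=12=>grp=12>>2=3, tig=12&3=0
[0]=>row 3+0=3  col 0·2+0=0
row: 0 vs 3

buggy=0 correct=3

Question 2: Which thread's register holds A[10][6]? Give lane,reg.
11,2

r=10→G=2,rhi=1  c=6→T=3,p=0
L=2*4+3=11  i=1*2+0=2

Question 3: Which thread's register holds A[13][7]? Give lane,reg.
r=13→G=5,rhi=1  c=7→T=3,p=1
L=5*4+3=23  i=1*2+1=3

23,3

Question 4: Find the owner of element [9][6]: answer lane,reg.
7,2

r: 9->gid=1,r8=1  c: 6->tid=3,i&1=0
L=1*4+3=7  i=1*2+0=2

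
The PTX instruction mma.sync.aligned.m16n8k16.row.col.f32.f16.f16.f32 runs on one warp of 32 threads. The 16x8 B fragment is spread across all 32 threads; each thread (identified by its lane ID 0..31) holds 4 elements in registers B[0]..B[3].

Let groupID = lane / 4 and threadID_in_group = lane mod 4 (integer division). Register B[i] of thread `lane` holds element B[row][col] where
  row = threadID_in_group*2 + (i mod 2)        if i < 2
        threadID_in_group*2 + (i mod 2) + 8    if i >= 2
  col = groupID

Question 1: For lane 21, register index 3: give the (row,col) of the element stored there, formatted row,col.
11,5

lane 21: gr=5 (21/4), th=1 (21%4)
i=3: r=1*2+1+8=11, c=gr=5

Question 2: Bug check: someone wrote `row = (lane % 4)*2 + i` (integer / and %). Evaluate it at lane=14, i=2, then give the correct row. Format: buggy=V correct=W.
`(lane % 4)*2 + i`[14,2]->6
L=14->g=14>>2=3, t=14&3=2
[2]->row 2·2+0+8=12  col g=3
row: 6 vs 12

buggy=6 correct=12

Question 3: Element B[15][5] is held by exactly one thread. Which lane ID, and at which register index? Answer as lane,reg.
c:5=>grp=5  r:15=>rB=1,tig=3,lo=1
L=5*4+3=23  i=1*2+1=3

23,3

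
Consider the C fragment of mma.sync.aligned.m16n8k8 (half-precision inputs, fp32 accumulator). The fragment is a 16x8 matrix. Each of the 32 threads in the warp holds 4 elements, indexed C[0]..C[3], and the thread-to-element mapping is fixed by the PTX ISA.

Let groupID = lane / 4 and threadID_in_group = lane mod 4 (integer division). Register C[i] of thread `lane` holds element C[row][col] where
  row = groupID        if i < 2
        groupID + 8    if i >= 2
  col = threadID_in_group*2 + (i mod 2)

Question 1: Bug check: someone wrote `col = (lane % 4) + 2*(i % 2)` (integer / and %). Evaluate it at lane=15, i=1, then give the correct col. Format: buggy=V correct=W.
`(lane % 4) + 2*(i % 2)`[15,1]=>5
15: grp=3,tig=3
[1] (3+0,3*2+1) = (3,7)
col: 5 vs 7

buggy=5 correct=7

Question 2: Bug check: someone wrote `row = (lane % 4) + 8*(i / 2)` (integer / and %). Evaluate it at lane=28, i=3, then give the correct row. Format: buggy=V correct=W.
`(lane % 4) + 8*(i / 2)`[28,3]=>8
lane 28: grp=7 (28/4), tig=0 (28%4)
i=3: r=7+8=15, c=0*2+1=1
row: 8 vs 15

buggy=8 correct=15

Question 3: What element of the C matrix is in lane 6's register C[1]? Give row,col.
lane 6→6/4=1, 6 mod 4=2
i=1  r:1+0→1  c:2·2+1→5

1,5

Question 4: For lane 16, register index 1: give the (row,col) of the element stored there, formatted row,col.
4,1

L=16→G=16>>2=4, T=16&3=0
[1]→row 4+0=4  col 0·2+1=1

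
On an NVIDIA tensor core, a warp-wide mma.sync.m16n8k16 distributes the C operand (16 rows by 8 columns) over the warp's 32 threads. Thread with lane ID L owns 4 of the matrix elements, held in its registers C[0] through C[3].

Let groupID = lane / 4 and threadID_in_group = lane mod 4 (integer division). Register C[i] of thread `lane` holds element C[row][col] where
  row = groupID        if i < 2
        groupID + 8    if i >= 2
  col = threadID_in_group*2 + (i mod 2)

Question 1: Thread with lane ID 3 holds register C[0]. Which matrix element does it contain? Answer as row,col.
L=3→G=3>>2=0, T=3&3=3
[0]→row 0+0=0  col 3·2+0=6

0,6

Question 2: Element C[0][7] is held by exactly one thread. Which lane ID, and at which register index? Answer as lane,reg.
3,1

r: 0->gid=0,r8=0  c: 7->tid=3,i&1=1
L=0*4+3=3  i=0*2+1=1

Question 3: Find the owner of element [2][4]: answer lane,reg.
r=2->g=2,rb=0  c=4->t=2,b0=0
L=2*4+2=10  i=0*2+0=0

10,0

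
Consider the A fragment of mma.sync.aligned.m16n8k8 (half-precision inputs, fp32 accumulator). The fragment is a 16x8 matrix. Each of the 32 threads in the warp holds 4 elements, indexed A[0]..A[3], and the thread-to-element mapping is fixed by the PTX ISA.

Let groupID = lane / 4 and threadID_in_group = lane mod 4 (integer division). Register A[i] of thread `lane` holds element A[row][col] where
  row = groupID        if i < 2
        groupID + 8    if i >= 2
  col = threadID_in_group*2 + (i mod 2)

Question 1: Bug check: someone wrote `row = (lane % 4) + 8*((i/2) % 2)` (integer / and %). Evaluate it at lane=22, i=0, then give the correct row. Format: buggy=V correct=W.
buggy=2 correct=5

`(lane % 4) + 8*((i/2) % 2)`[22,0]->2
lane 22->22/4=5, 22 mod 4=2
i=0  r:5+0->5  c:2·2+0->4
row: 2 vs 5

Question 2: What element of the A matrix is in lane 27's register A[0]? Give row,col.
L=27⇒gr=27>>2=6, th=27&3=3
[0]⇒row 6+0=6  col 3·2+0=6

6,6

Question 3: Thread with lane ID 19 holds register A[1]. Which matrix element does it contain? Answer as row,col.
4,7

L=19→G=19>>2=4, T=19&3=3
[1]→row 4+0=4  col 3·2+1=7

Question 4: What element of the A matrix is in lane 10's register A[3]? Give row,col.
lane 10=>10/4=2, 10 mod 4=2
i=3  r:2+8=>10  c:2·2+1=>5

10,5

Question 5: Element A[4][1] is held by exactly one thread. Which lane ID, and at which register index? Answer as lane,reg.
16,1

r=4⇒gr=4,Rb=0  c=1⇒th=0,odd=1
L=4*4+0=16  i=0*2+1=1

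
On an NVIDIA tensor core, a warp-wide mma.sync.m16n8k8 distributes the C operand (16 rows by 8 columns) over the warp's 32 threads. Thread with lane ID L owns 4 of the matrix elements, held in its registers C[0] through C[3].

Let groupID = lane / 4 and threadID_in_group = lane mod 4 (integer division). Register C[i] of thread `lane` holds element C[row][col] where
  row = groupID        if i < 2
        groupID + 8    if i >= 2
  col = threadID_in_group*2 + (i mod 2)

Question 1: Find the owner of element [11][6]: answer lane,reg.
15,2

r=11→G=3,rhi=1  c=6→T=3,p=0
L=3*4+3=15  i=1*2+0=2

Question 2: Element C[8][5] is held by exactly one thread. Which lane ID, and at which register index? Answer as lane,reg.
r=8→G=0,rhi=1  c=5→T=2,p=1
L=0*4+2=2  i=1*2+1=3

2,3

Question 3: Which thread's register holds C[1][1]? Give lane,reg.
r=1→G=1,rhi=0  c=1→T=0,p=1
L=1*4+0=4  i=0*2+1=1

4,1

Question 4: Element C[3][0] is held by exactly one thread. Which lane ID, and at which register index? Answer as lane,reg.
12,0

r:3=>grp=3,rB=0  c:0=>tig=0,lo=0
L=3*4+0=12  i=0*2+0=0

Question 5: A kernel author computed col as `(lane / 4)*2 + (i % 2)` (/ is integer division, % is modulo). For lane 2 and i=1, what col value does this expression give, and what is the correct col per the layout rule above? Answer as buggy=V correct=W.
buggy=1 correct=5

`(lane / 4)*2 + (i % 2)`[2,1]=>1
2: grp=0,tig=2
[1] (0+0,2*2+1) = (0,5)
col: 1 vs 5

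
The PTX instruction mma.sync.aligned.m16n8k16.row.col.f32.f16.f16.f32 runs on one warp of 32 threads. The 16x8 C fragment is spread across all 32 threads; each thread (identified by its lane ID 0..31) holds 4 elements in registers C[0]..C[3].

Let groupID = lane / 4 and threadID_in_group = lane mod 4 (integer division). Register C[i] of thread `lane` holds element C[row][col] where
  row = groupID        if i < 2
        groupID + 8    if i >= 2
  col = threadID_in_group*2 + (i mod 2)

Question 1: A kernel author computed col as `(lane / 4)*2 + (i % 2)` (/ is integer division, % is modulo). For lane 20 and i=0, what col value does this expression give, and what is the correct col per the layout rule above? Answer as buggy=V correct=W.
buggy=10 correct=0

`(lane / 4)*2 + (i % 2)`[20,0]⇒10
20: gr=5,th=0
[0] (5+0,0*2+0) = (5,0)
col: 10 vs 0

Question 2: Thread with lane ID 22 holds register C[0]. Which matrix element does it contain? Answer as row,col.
L=22→G=22>>2=5, T=22&3=2
[0]→row 5+0=5  col 2·2+0=4

5,4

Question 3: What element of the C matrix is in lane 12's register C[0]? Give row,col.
3,0

L=12=>grp=12>>2=3, tig=12&3=0
[0]=>row 3+0=3  col 0·2+0=0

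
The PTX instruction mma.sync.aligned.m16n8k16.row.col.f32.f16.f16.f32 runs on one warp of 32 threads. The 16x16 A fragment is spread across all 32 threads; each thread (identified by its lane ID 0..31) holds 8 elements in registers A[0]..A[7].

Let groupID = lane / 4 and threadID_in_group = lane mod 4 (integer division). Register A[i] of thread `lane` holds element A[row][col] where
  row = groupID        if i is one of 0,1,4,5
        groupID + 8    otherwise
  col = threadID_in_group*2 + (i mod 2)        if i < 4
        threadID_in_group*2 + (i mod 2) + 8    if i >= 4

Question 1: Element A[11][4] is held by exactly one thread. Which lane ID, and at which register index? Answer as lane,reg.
14,2

r:11=>grp=3,rB=1  c:4=>cB=0,tig=2,lo=0
L=3*4+2=14  i=0*4+1*2+0=2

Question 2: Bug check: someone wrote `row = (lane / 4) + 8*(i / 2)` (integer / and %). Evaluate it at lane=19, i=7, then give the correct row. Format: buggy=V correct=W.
buggy=28 correct=12

`(lane / 4) + 8*(i / 2)`[19,7]=>28
lane 19=>19/4=4, 19 mod 4=3
i=7  r:4+8=>12  c:2·3+1+8=>15
row: 28 vs 12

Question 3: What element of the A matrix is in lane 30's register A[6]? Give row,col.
lane 30=>30/4=7, 30 mod 4=2
i=6  r:7+8=>15  c:2·2+0+8=>12

15,12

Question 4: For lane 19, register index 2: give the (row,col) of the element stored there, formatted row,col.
12,6

19: g=4,t=3
[2] (4+8,3*2+0+0) = (12,6)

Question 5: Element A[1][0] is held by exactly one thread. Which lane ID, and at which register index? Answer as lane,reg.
r=1⇒gr=1,Rb=0  c=0⇒Cb=0,th=0,odd=0
L=1*4+0=4  i=0*4+0*2+0=0

4,0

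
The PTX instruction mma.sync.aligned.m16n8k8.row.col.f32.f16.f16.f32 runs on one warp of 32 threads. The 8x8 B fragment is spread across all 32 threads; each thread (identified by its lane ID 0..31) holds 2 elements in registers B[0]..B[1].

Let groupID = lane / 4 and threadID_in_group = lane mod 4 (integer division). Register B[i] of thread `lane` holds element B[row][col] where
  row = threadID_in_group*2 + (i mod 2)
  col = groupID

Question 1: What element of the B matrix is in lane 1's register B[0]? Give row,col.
2,0

L=1→G=1>>2=0, T=1&3=1
[0]→row 1·2+0=2  col G=0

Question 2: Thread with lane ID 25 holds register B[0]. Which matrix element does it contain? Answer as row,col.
2,6

lane 25: gr=6 (25/4), th=1 (25%4)
i=0: r=1*2+0=2, c=gr=6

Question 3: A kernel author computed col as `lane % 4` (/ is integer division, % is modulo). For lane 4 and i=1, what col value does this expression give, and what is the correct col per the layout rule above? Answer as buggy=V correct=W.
`lane % 4`[4,1]->0
lane 4->4/4=1, 4 mod 4=0
i=1  r:2·0+1->1  c:1
col: 0 vs 1

buggy=0 correct=1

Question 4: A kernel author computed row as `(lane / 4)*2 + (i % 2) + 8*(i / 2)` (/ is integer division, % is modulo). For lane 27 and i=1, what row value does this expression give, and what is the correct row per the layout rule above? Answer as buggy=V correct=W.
`(lane / 4)*2 + (i % 2) + 8*(i / 2)`[27,1]->13
27: g=6,t=3
[1] (3*2+1,6) = (7,6)
row: 13 vs 7

buggy=13 correct=7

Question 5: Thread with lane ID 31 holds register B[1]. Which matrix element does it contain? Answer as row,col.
7,7

lane 31: gid=7 (31/4), tid=3 (31%4)
i=1: r=3*2+1=7, c=gid=7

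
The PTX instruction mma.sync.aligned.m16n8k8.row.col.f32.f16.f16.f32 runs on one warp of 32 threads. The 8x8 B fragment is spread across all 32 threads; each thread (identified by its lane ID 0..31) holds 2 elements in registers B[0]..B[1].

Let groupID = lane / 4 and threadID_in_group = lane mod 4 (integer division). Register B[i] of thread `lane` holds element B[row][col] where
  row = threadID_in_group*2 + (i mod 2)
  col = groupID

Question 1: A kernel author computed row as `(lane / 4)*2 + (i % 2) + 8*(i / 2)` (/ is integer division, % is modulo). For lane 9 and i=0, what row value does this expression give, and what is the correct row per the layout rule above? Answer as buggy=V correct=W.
`(lane / 4)*2 + (i % 2) + 8*(i / 2)`[9,0]⇒4
lane 9⇒9/4=2, 9 mod 4=1
i=0  r:2·1+0⇒2  c:2
row: 4 vs 2

buggy=4 correct=2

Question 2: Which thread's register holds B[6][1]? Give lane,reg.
c=1→G=1  r=6→T=3,p=0
L=1*4+3=7  i=0=0

7,0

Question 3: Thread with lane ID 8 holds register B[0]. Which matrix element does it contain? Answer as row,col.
lane 8=>8/4=2, 8 mod 4=0
i=0  r:2·0+0=>0  c:2

0,2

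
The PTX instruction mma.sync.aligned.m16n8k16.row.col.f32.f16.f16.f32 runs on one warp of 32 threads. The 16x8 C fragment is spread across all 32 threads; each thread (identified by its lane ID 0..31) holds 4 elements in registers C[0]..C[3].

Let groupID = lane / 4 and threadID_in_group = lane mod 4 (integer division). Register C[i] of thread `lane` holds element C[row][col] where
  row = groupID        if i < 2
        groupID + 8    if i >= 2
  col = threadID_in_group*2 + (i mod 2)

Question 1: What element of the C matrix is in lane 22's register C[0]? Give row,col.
L=22->gid=22>>2=5, tid=22&3=2
[0]->row 5+0=5  col 2·2+0=4

5,4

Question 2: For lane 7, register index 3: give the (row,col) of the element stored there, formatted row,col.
9,7

lane 7→7/4=1, 7 mod 4=3
i=3  r:1+8→9  c:2·3+1→7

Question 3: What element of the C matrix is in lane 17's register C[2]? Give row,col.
lane 17: g=4 (17/4), t=1 (17%4)
i=2: r=4+8=12, c=1*2+0=2

12,2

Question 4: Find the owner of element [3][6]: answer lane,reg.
r=3->g=3,rb=0  c=6->t=3,b0=0
L=3*4+3=15  i=0*2+0=0

15,0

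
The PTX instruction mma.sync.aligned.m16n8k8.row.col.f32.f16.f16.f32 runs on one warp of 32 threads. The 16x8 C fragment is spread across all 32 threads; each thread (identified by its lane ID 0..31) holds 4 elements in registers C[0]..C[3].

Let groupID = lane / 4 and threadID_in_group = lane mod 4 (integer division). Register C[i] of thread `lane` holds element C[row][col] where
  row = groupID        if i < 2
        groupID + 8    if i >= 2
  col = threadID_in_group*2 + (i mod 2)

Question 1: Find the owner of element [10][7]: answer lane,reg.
11,3

r=10→G=2,rhi=1  c=7→T=3,p=1
L=2*4+3=11  i=1*2+1=3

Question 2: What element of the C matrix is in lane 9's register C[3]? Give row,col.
10,3

L=9=>grp=9>>2=2, tig=9&3=1
[3]=>row 2+8=10  col 1·2+1=3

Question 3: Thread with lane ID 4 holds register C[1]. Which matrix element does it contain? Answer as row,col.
1,1

lane 4: g=1 (4/4), t=0 (4%4)
i=1: r=1+0=1, c=0*2+1=1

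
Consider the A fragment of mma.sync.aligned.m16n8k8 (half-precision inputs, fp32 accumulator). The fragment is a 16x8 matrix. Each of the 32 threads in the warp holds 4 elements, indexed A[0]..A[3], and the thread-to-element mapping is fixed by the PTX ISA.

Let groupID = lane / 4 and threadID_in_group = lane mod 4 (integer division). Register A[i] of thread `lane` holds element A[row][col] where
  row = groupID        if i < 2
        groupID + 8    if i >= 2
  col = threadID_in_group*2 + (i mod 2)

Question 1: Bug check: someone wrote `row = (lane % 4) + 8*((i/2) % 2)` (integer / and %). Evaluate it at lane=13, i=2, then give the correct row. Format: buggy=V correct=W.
buggy=9 correct=11

`(lane % 4) + 8*((i/2) % 2)`[13,2]→9
lane 13→13/4=3, 13 mod 4=1
i=2  r:3+8→11  c:2·1+0→2
row: 9 vs 11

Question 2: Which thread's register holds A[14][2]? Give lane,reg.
25,2

r=14->g=6,rb=1  c=2->t=1,b0=0
L=6*4+1=25  i=1*2+0=2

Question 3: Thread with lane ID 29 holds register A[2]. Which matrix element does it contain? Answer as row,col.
lane 29: gr=7 (29/4), th=1 (29%4)
i=2: r=7+8=15, c=1*2+0=2

15,2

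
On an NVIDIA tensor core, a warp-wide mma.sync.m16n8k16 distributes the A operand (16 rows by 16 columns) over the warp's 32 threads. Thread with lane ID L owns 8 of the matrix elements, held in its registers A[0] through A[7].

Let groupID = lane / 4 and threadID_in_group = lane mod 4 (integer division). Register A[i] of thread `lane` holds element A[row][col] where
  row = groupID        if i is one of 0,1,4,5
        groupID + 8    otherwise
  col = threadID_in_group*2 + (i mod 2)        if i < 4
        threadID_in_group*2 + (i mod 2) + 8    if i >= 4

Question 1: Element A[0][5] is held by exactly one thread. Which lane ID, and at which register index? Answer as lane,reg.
r=0⇒gr=0,Rb=0  c=5⇒Cb=0,th=2,odd=1
L=0*4+2=2  i=0*4+0*2+1=1

2,1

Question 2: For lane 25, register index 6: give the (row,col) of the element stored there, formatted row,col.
14,10

lane 25⇒25/4=6, 25 mod 4=1
i=6  r:6+8⇒14  c:2·1+0+8⇒10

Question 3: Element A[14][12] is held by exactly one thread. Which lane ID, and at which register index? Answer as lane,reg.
26,6

r=14->g=6,rb=1  c=12->cb=1,t=2,b0=0
L=6*4+2=26  i=1*4+1*2+0=6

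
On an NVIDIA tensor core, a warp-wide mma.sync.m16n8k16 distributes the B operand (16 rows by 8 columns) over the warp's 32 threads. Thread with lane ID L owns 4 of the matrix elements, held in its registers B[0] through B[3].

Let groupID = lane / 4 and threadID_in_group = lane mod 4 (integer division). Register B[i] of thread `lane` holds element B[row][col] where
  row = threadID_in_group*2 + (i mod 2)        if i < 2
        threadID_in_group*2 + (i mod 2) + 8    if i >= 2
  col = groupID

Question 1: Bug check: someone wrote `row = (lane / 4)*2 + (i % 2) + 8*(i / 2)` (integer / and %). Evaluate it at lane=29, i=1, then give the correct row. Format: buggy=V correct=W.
buggy=15 correct=3

`(lane / 4)*2 + (i % 2) + 8*(i / 2)`[29,1]⇒15
29: gr=7,th=1
[1] (1*2+1+0,7) = (3,7)
row: 15 vs 3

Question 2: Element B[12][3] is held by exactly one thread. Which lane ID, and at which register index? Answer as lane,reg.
14,2

c: 3->gid=3  r: 12->r8=1,tid=2,i&1=0
L=3*4+2=14  i=1*2+0=2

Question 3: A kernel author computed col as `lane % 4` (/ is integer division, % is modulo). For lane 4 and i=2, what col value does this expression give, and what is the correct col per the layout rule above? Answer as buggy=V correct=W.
`lane % 4`[4,2]→0
lane 4→4/4=1, 4 mod 4=0
i=2  r:2·0+0+8→8  c:1
col: 0 vs 1

buggy=0 correct=1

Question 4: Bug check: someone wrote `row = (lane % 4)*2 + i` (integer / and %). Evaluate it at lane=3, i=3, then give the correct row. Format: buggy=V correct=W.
`(lane % 4)*2 + i`[3,3]->9
3: gid=0,tid=3
[3] (3*2+1+8,0) = (15,0)
row: 9 vs 15

buggy=9 correct=15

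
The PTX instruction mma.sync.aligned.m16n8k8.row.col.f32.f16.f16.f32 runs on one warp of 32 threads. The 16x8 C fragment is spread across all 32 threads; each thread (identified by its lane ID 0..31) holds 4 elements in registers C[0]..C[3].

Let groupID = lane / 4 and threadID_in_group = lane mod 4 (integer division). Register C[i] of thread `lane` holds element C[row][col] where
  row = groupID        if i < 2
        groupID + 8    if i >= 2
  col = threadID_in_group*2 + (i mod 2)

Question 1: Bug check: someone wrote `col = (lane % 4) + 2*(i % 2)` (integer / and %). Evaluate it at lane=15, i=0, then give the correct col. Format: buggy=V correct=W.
buggy=3 correct=6

`(lane % 4) + 2*(i % 2)`[15,0]⇒3
L=15⇒gr=15>>2=3, th=15&3=3
[0]⇒row 3+0=3  col 3·2+0=6
col: 3 vs 6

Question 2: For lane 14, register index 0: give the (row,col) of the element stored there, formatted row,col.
14: gr=3,th=2
[0] (3+0,2*2+0) = (3,4)

3,4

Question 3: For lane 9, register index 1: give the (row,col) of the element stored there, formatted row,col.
2,3

lane 9→9/4=2, 9 mod 4=1
i=1  r:2+0→2  c:2·1+1→3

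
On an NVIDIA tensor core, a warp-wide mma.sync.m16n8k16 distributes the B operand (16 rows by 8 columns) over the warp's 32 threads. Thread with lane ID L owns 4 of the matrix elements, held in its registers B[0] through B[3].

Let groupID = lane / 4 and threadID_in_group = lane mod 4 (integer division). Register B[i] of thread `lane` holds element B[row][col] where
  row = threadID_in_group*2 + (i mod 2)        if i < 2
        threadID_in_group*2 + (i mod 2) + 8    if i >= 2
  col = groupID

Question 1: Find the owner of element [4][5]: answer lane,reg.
c: 5->gid=5  r: 4->r8=0,tid=2,i&1=0
L=5*4+2=22  i=0*2+0=0

22,0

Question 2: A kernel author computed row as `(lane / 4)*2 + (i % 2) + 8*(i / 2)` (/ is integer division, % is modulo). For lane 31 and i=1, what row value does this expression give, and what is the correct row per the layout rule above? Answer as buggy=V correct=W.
buggy=15 correct=7

`(lane / 4)*2 + (i % 2) + 8*(i / 2)`[31,1]=>15
31: grp=7,tig=3
[1] (3*2+1+0,7) = (7,7)
row: 15 vs 7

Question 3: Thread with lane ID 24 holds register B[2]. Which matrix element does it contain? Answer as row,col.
lane 24: G=6 (24/4), T=0 (24%4)
i=2: r=0*2+0+8=8, c=G=6

8,6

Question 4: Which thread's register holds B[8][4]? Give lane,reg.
c=4⇒gr=4  r=8⇒Rb=1,th=0,odd=0
L=4*4+0=16  i=1*2+0=2

16,2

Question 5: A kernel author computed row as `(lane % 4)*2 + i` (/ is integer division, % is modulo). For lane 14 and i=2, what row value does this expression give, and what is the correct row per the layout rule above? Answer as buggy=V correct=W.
`(lane % 4)*2 + i`[14,2]=>6
L=14=>grp=14>>2=3, tig=14&3=2
[2]=>row 2·2+0+8=12  col grp=3
row: 6 vs 12

buggy=6 correct=12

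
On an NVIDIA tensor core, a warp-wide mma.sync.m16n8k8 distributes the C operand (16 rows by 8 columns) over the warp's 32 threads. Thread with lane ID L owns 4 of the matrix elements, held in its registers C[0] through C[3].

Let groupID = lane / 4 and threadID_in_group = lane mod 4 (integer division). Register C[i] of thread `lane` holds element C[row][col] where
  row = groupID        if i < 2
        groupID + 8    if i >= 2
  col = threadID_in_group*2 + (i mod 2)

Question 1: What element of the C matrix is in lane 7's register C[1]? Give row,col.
1,7

lane 7→7/4=1, 7 mod 4=3
i=1  r:1+0→1  c:2·3+1→7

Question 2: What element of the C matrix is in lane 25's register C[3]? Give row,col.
14,3

lane 25⇒25/4=6, 25 mod 4=1
i=3  r:6+8⇒14  c:2·1+1⇒3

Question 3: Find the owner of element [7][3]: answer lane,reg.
29,1

r:7=>grp=7,rB=0  c:3=>tig=1,lo=1
L=7*4+1=29  i=0*2+1=1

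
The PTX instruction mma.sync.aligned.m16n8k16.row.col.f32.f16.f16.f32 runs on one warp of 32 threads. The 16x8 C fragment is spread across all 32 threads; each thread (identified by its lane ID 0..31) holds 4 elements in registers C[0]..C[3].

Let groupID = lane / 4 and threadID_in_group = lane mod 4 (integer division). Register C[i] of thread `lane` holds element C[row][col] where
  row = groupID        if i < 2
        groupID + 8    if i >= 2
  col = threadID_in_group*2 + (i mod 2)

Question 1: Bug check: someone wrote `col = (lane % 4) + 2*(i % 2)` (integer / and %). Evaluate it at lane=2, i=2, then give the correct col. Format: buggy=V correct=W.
buggy=2 correct=4

`(lane % 4) + 2*(i % 2)`[2,2]=>2
lane 2=>2/4=0, 2 mod 4=2
i=2  r:0+8=>8  c:2·2+0=>4
col: 2 vs 4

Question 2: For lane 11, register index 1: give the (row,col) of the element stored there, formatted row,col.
2,7

lane 11->11/4=2, 11 mod 4=3
i=1  r:2+0->2  c:2·3+1->7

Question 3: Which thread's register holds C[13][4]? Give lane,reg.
r:13=>grp=5,rB=1  c:4=>tig=2,lo=0
L=5*4+2=22  i=1*2+0=2

22,2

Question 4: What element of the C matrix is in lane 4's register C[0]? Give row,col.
1,0

lane 4: g=1 (4/4), t=0 (4%4)
i=0: r=1+0=1, c=0*2+0=0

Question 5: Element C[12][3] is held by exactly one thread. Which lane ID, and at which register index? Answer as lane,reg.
17,3

r: 12->gid=4,r8=1  c: 3->tid=1,i&1=1
L=4*4+1=17  i=1*2+1=3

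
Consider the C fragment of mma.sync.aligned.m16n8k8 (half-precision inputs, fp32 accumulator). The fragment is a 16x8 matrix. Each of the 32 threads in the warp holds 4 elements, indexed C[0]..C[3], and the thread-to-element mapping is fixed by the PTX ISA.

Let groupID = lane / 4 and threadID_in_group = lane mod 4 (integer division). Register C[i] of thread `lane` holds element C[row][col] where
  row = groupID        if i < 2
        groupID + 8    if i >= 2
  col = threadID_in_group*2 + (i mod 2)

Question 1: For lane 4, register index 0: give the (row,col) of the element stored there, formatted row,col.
1,0

4: gr=1,th=0
[0] (1+0,0*2+0) = (1,0)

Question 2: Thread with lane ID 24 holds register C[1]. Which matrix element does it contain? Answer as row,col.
lane 24: grp=6 (24/4), tig=0 (24%4)
i=1: r=6+0=6, c=0*2+1=1

6,1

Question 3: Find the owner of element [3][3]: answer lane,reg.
13,1

r:3=>grp=3,rB=0  c:3=>tig=1,lo=1
L=3*4+1=13  i=0*2+1=1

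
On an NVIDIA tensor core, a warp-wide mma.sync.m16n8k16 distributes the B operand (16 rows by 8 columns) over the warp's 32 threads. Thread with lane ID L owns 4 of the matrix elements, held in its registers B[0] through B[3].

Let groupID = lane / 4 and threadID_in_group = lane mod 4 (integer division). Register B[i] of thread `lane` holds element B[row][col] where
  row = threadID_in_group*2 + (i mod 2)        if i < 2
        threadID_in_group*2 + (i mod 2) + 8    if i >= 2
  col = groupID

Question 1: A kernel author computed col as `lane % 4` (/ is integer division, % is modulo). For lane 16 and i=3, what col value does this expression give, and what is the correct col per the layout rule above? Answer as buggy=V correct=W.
`lane % 4`[16,3]=>0
lane 16: grp=4 (16/4), tig=0 (16%4)
i=3: r=0*2+1+8=9, c=grp=4
col: 0 vs 4

buggy=0 correct=4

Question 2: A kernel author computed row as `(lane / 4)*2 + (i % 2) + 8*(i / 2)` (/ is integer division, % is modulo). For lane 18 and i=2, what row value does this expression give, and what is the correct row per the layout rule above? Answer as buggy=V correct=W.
`(lane / 4)*2 + (i % 2) + 8*(i / 2)`[18,2]⇒16
lane 18: gr=4 (18/4), th=2 (18%4)
i=2: r=2*2+0+8=12, c=gr=4
row: 16 vs 12

buggy=16 correct=12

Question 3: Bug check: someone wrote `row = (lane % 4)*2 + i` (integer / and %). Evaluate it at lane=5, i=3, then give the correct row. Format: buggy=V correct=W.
`(lane % 4)*2 + i`[5,3]->5
lane 5->5/4=1, 5 mod 4=1
i=3  r:2·1+1+8->11  c:1
row: 5 vs 11

buggy=5 correct=11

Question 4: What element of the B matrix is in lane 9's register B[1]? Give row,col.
lane 9=>9/4=2, 9 mod 4=1
i=1  r:2·1+1+0=>3  c:2

3,2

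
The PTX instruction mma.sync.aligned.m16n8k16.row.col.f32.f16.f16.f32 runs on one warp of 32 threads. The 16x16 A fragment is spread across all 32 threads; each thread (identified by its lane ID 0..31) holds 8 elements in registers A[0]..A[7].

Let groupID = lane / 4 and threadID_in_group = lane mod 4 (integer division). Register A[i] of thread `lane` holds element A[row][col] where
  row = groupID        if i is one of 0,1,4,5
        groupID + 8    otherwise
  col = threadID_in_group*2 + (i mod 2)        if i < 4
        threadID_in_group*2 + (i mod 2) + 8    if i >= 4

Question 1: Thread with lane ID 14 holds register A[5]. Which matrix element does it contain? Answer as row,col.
3,13

lane 14: G=3 (14/4), T=2 (14%4)
i=5: r=3+0=3, c=2*2+1+8=13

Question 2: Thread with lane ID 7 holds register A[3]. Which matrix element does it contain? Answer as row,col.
9,7

lane 7: grp=1 (7/4), tig=3 (7%4)
i=3: r=1+8=9, c=3*2+1+0=7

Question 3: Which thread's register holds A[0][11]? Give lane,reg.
1,5

r: 0->gid=0,r8=0  c: 11->c8=1,tid=1,i&1=1
L=0*4+1=1  i=1*4+0*2+1=5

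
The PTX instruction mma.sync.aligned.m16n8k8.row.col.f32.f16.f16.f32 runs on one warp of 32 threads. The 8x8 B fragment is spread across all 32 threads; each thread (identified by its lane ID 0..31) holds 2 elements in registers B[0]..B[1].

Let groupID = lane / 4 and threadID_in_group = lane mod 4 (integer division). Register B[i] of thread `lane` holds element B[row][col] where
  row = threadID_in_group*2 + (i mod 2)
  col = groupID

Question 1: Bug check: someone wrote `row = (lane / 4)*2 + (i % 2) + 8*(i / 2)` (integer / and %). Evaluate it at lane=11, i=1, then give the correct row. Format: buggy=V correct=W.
`(lane / 4)*2 + (i % 2) + 8*(i / 2)`[11,1]⇒5
11: gr=2,th=3
[1] (3*2+1,2) = (7,2)
row: 5 vs 7

buggy=5 correct=7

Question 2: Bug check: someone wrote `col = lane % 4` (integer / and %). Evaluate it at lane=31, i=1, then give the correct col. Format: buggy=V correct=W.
buggy=3 correct=7

`lane % 4`[31,1]->3
lane 31: gid=7 (31/4), tid=3 (31%4)
i=1: r=3*2+1=7, c=gid=7
col: 3 vs 7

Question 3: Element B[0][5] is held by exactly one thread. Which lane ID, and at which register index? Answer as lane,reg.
c: 5->gid=5  r: 0->tid=0,i&1=0
L=5*4+0=20  i=0=0

20,0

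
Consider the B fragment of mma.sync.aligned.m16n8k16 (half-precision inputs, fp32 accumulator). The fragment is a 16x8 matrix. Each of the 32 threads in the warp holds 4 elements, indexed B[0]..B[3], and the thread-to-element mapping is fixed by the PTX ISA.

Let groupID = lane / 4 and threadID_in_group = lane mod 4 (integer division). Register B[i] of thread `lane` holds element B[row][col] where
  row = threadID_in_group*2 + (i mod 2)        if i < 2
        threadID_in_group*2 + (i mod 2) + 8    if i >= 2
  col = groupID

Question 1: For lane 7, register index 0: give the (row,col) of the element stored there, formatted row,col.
7: gid=1,tid=3
[0] (3*2+0+0,1) = (6,1)

6,1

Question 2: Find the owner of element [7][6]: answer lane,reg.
27,1

c: 6->gid=6  r: 7->r8=0,tid=3,i&1=1
L=6*4+3=27  i=0*2+1=1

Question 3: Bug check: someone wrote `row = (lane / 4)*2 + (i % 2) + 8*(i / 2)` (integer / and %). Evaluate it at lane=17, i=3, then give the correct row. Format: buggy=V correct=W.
buggy=17 correct=11

`(lane / 4)*2 + (i % 2) + 8*(i / 2)`[17,3]⇒17
lane 17⇒17/4=4, 17 mod 4=1
i=3  r:2·1+1+8⇒11  c:4
row: 17 vs 11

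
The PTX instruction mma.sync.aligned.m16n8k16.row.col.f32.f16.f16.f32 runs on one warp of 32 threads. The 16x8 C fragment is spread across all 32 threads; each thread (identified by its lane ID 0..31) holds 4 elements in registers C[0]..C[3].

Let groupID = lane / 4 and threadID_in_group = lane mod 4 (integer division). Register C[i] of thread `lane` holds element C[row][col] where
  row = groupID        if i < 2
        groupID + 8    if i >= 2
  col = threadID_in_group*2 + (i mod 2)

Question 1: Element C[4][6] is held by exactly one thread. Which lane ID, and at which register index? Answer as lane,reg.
r=4⇒gr=4,Rb=0  c=6⇒th=3,odd=0
L=4*4+3=19  i=0*2+0=0

19,0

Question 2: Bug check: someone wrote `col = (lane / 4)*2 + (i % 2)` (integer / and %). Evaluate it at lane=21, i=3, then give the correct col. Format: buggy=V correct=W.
buggy=11 correct=3

`(lane / 4)*2 + (i % 2)`[21,3]->11
21: g=5,t=1
[3] (5+8,1*2+1) = (13,3)
col: 11 vs 3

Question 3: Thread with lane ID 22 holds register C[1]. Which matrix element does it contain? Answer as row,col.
5,5

22: g=5,t=2
[1] (5+0,2*2+1) = (5,5)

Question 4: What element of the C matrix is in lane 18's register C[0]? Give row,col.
L=18->g=18>>2=4, t=18&3=2
[0]->row 4+0=4  col 2·2+0=4

4,4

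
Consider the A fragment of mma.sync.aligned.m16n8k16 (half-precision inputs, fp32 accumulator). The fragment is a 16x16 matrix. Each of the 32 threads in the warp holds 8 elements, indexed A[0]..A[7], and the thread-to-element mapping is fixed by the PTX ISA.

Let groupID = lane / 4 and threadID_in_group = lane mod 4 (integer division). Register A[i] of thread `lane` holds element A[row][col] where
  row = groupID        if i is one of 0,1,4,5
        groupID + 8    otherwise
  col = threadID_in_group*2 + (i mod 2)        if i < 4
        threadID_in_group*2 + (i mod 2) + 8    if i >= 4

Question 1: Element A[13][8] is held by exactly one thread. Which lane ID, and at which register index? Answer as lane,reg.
r=13⇒gr=5,Rb=1  c=8⇒Cb=1,th=0,odd=0
L=5*4+0=20  i=1*4+1*2+0=6

20,6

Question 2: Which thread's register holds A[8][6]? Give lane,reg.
3,2

r=8⇒gr=0,Rb=1  c=6⇒Cb=0,th=3,odd=0
L=0*4+3=3  i=0*4+1*2+0=2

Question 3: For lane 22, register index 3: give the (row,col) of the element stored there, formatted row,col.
L=22->gid=22>>2=5, tid=22&3=2
[3]->row 5+8=13  col 2·2+1+0=5

13,5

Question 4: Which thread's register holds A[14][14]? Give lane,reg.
27,6

r=14⇒gr=6,Rb=1  c=14⇒Cb=1,th=3,odd=0
L=6*4+3=27  i=1*4+1*2+0=6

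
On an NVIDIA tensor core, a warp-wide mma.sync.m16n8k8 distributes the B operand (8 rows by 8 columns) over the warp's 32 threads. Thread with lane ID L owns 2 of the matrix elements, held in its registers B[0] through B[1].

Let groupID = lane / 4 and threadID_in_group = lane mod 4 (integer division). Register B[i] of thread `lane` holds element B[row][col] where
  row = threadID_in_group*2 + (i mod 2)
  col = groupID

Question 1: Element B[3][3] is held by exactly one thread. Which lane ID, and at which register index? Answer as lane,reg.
13,1

c=3→G=3  r=3→T=1,p=1
L=3*4+1=13  i=1=1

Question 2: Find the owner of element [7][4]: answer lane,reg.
c: 4->gid=4  r: 7->tid=3,i&1=1
L=4*4+3=19  i=1=1

19,1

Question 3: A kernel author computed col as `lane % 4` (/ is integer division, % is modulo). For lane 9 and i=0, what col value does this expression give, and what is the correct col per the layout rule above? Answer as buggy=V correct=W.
buggy=1 correct=2

`lane % 4`[9,0]⇒1
lane 9: gr=2 (9/4), th=1 (9%4)
i=0: r=1*2+0=2, c=gr=2
col: 1 vs 2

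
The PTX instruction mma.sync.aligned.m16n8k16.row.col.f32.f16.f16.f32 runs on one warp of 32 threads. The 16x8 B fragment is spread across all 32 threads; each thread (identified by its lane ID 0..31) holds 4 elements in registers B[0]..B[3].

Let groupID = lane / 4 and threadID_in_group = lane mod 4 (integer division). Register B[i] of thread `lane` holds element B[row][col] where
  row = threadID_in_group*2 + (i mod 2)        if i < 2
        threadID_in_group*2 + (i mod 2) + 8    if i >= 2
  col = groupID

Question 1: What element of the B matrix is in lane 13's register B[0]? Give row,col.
2,3

lane 13: G=3 (13/4), T=1 (13%4)
i=0: r=1*2+0+0=2, c=G=3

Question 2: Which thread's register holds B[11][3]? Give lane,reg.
c=3→G=3  r=11→rhi=1,T=1,p=1
L=3*4+1=13  i=1*2+1=3

13,3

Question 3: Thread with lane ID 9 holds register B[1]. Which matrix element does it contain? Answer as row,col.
3,2

L=9->gid=9>>2=2, tid=9&3=1
[1]->row 1·2+1+0=3  col gid=2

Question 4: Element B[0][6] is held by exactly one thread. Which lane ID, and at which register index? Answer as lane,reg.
c=6→G=6  r=0→rhi=0,T=0,p=0
L=6*4+0=24  i=0*2+0=0

24,0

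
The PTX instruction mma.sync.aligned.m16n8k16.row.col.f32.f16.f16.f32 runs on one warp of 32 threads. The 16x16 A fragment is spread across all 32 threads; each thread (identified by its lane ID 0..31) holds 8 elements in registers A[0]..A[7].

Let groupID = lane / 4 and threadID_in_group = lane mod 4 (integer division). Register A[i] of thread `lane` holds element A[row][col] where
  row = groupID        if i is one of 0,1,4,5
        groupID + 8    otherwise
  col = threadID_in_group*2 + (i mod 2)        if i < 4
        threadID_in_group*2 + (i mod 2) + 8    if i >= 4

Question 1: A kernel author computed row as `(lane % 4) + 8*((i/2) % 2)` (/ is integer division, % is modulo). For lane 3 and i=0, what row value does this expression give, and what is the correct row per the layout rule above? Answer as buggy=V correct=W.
buggy=3 correct=0

`(lane % 4) + 8*((i/2) % 2)`[3,0]->3
lane 3: g=0 (3/4), t=3 (3%4)
i=0: r=0+0=0, c=3*2+0+0=6
row: 3 vs 0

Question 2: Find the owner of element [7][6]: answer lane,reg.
r: 7->gid=7,r8=0  c: 6->c8=0,tid=3,i&1=0
L=7*4+3=31  i=0*4+0*2+0=0

31,0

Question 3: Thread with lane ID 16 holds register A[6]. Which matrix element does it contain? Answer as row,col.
lane 16: grp=4 (16/4), tig=0 (16%4)
i=6: r=4+8=12, c=0*2+0+8=8

12,8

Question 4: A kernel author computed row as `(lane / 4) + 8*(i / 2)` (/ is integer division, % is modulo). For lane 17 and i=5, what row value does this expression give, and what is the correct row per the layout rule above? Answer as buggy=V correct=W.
buggy=20 correct=4

`(lane / 4) + 8*(i / 2)`[17,5]=>20
L=17=>grp=17>>2=4, tig=17&3=1
[5]=>row 4+0=4  col 1·2+1+8=11
row: 20 vs 4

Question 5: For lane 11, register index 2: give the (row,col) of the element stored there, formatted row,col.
L=11->gid=11>>2=2, tid=11&3=3
[2]->row 2+8=10  col 3·2+0+0=6

10,6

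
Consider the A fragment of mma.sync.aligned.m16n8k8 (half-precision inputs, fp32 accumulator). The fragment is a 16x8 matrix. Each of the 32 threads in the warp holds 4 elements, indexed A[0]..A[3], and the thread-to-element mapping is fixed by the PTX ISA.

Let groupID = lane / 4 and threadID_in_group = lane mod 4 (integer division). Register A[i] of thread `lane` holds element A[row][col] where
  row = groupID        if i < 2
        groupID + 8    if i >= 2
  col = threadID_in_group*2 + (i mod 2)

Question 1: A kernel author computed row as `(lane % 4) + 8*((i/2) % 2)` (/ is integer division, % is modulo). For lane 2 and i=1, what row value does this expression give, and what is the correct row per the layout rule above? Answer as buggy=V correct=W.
buggy=2 correct=0

`(lane % 4) + 8*((i/2) % 2)`[2,1]->2
lane 2: g=0 (2/4), t=2 (2%4)
i=1: r=0+0=0, c=2*2+1=5
row: 2 vs 0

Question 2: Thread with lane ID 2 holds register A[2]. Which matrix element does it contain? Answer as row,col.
8,4

2: g=0,t=2
[2] (0+8,2*2+0) = (8,4)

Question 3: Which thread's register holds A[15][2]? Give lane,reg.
r=15→G=7,rhi=1  c=2→T=1,p=0
L=7*4+1=29  i=1*2+0=2

29,2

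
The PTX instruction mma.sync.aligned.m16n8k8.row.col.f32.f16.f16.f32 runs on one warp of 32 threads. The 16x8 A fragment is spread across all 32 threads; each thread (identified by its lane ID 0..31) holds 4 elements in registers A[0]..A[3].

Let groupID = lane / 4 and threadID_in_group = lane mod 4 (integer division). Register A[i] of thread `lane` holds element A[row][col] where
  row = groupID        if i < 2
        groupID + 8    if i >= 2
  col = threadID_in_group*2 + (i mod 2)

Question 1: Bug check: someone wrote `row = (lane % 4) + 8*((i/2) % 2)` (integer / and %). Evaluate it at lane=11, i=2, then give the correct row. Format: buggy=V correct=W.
`(lane % 4) + 8*((i/2) % 2)`[11,2]->11
lane 11->11/4=2, 11 mod 4=3
i=2  r:2+8->10  c:2·3+0->6
row: 11 vs 10

buggy=11 correct=10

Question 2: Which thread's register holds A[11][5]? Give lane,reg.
14,3

r=11->g=3,rb=1  c=5->t=2,b0=1
L=3*4+2=14  i=1*2+1=3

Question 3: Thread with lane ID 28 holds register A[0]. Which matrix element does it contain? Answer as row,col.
lane 28: gr=7 (28/4), th=0 (28%4)
i=0: r=7+0=7, c=0*2+0=0

7,0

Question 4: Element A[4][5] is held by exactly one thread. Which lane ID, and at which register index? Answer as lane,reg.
r=4→G=4,rhi=0  c=5→T=2,p=1
L=4*4+2=18  i=0*2+1=1

18,1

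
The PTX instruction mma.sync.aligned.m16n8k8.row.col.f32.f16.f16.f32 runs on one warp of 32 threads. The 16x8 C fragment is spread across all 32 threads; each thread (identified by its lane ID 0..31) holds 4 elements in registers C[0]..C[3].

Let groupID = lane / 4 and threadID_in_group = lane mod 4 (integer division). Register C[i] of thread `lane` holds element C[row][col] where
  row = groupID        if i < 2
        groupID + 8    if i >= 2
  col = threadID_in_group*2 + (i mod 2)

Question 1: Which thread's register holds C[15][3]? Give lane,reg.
r=15->g=7,rb=1  c=3->t=1,b0=1
L=7*4+1=29  i=1*2+1=3

29,3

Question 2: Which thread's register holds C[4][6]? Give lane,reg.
r:4=>grp=4,rB=0  c:6=>tig=3,lo=0
L=4*4+3=19  i=0*2+0=0

19,0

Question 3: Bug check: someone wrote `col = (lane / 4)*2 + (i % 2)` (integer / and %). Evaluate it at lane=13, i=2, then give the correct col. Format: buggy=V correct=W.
buggy=6 correct=2

`(lane / 4)*2 + (i % 2)`[13,2]→6
lane 13: G=3 (13/4), T=1 (13%4)
i=2: r=3+8=11, c=1*2+0=2
col: 6 vs 2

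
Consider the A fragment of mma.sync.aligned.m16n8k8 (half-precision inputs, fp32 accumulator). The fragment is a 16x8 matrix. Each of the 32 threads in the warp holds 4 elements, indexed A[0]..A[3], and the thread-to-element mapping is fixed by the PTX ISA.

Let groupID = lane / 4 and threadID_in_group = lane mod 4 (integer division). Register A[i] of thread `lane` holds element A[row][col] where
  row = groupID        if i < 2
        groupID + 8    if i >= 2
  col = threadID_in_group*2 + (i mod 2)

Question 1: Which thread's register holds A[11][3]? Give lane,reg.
13,3

r:11=>grp=3,rB=1  c:3=>tig=1,lo=1
L=3*4+1=13  i=1*2+1=3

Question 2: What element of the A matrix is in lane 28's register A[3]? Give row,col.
lane 28: gr=7 (28/4), th=0 (28%4)
i=3: r=7+8=15, c=0*2+1=1

15,1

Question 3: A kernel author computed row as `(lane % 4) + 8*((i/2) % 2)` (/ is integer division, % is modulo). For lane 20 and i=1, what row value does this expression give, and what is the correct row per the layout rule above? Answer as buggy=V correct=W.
buggy=0 correct=5

`(lane % 4) + 8*((i/2) % 2)`[20,1]→0
lane 20→20/4=5, 20 mod 4=0
i=1  r:5+0→5  c:2·0+1→1
row: 0 vs 5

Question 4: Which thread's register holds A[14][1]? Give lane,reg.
24,3

r=14⇒gr=6,Rb=1  c=1⇒th=0,odd=1
L=6*4+0=24  i=1*2+1=3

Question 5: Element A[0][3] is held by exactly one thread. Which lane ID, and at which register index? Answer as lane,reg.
1,1

r=0⇒gr=0,Rb=0  c=3⇒th=1,odd=1
L=0*4+1=1  i=0*2+1=1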